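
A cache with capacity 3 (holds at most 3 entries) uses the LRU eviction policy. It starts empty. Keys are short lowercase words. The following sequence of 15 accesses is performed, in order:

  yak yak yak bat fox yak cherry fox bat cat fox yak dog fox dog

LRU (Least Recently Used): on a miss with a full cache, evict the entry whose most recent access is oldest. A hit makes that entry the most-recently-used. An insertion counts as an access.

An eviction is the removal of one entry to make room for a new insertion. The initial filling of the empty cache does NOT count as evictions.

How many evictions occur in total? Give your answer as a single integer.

LRU simulation (capacity=3):
  1. access yak: MISS. Cache (LRU->MRU): [yak]
  2. access yak: HIT. Cache (LRU->MRU): [yak]
  3. access yak: HIT. Cache (LRU->MRU): [yak]
  4. access bat: MISS. Cache (LRU->MRU): [yak bat]
  5. access fox: MISS. Cache (LRU->MRU): [yak bat fox]
  6. access yak: HIT. Cache (LRU->MRU): [bat fox yak]
  7. access cherry: MISS, evict bat. Cache (LRU->MRU): [fox yak cherry]
  8. access fox: HIT. Cache (LRU->MRU): [yak cherry fox]
  9. access bat: MISS, evict yak. Cache (LRU->MRU): [cherry fox bat]
  10. access cat: MISS, evict cherry. Cache (LRU->MRU): [fox bat cat]
  11. access fox: HIT. Cache (LRU->MRU): [bat cat fox]
  12. access yak: MISS, evict bat. Cache (LRU->MRU): [cat fox yak]
  13. access dog: MISS, evict cat. Cache (LRU->MRU): [fox yak dog]
  14. access fox: HIT. Cache (LRU->MRU): [yak dog fox]
  15. access dog: HIT. Cache (LRU->MRU): [yak fox dog]
Total: 7 hits, 8 misses, 5 evictions

Answer: 5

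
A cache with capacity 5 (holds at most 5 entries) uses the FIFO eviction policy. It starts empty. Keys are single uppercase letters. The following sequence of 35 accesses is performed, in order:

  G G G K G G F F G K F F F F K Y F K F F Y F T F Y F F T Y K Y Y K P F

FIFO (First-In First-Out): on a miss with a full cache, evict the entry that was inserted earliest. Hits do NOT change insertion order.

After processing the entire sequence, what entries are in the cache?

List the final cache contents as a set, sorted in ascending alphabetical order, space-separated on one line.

FIFO simulation (capacity=5):
  1. access G: MISS. Cache (old->new): [G]
  2. access G: HIT. Cache (old->new): [G]
  3. access G: HIT. Cache (old->new): [G]
  4. access K: MISS. Cache (old->new): [G K]
  5. access G: HIT. Cache (old->new): [G K]
  6. access G: HIT. Cache (old->new): [G K]
  7. access F: MISS. Cache (old->new): [G K F]
  8. access F: HIT. Cache (old->new): [G K F]
  9. access G: HIT. Cache (old->new): [G K F]
  10. access K: HIT. Cache (old->new): [G K F]
  11. access F: HIT. Cache (old->new): [G K F]
  12. access F: HIT. Cache (old->new): [G K F]
  13. access F: HIT. Cache (old->new): [G K F]
  14. access F: HIT. Cache (old->new): [G K F]
  15. access K: HIT. Cache (old->new): [G K F]
  16. access Y: MISS. Cache (old->new): [G K F Y]
  17. access F: HIT. Cache (old->new): [G K F Y]
  18. access K: HIT. Cache (old->new): [G K F Y]
  19. access F: HIT. Cache (old->new): [G K F Y]
  20. access F: HIT. Cache (old->new): [G K F Y]
  21. access Y: HIT. Cache (old->new): [G K F Y]
  22. access F: HIT. Cache (old->new): [G K F Y]
  23. access T: MISS. Cache (old->new): [G K F Y T]
  24. access F: HIT. Cache (old->new): [G K F Y T]
  25. access Y: HIT. Cache (old->new): [G K F Y T]
  26. access F: HIT. Cache (old->new): [G K F Y T]
  27. access F: HIT. Cache (old->new): [G K F Y T]
  28. access T: HIT. Cache (old->new): [G K F Y T]
  29. access Y: HIT. Cache (old->new): [G K F Y T]
  30. access K: HIT. Cache (old->new): [G K F Y T]
  31. access Y: HIT. Cache (old->new): [G K F Y T]
  32. access Y: HIT. Cache (old->new): [G K F Y T]
  33. access K: HIT. Cache (old->new): [G K F Y T]
  34. access P: MISS, evict G. Cache (old->new): [K F Y T P]
  35. access F: HIT. Cache (old->new): [K F Y T P]
Total: 29 hits, 6 misses, 1 evictions

Answer: F K P T Y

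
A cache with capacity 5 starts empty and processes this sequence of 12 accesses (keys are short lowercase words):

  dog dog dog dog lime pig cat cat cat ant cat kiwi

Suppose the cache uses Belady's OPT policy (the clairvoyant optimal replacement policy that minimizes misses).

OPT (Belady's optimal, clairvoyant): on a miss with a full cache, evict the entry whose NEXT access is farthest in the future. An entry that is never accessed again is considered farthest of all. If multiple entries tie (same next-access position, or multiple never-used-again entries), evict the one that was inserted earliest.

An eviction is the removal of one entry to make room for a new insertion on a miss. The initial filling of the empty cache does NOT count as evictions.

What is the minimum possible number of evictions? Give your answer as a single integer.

Answer: 1

Derivation:
OPT (Belady) simulation (capacity=5):
  1. access dog: MISS. Cache: [dog]
  2. access dog: HIT. Next use of dog: step 3. Cache: [dog]
  3. access dog: HIT. Next use of dog: step 4. Cache: [dog]
  4. access dog: HIT. Next use of dog: never. Cache: [dog]
  5. access lime: MISS. Cache: [dog lime]
  6. access pig: MISS. Cache: [dog lime pig]
  7. access cat: MISS. Cache: [dog lime pig cat]
  8. access cat: HIT. Next use of cat: step 9. Cache: [dog lime pig cat]
  9. access cat: HIT. Next use of cat: step 11. Cache: [dog lime pig cat]
  10. access ant: MISS. Cache: [dog lime pig cat ant]
  11. access cat: HIT. Next use of cat: never. Cache: [dog lime pig cat ant]
  12. access kiwi: MISS, evict dog (next use: never). Cache: [lime pig cat ant kiwi]
Total: 6 hits, 6 misses, 1 evictions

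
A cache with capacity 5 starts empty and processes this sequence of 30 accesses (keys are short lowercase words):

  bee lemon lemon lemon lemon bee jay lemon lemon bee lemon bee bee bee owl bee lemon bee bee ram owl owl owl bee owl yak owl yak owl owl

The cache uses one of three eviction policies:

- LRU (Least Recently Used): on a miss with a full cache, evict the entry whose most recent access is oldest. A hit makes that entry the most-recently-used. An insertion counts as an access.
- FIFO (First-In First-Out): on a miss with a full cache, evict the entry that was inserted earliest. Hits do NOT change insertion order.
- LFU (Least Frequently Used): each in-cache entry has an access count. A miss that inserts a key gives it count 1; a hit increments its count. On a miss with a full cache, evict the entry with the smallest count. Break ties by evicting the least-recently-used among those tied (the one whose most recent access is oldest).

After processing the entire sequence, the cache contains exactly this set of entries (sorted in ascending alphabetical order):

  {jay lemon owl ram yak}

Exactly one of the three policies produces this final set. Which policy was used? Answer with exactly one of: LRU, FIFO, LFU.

Simulating under each policy and comparing final sets:
  LRU: final set = {bee lemon owl ram yak} -> differs
  FIFO: final set = {jay lemon owl ram yak} -> MATCHES target
  LFU: final set = {bee lemon owl ram yak} -> differs
Only FIFO produces the target set.

Answer: FIFO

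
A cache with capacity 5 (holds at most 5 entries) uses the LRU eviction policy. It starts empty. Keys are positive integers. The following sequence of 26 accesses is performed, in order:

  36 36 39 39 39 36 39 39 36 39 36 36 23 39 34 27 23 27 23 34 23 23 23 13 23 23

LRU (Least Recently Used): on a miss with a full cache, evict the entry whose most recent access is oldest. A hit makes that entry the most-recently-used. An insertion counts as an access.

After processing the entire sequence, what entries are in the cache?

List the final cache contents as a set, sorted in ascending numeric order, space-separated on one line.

Answer: 13 23 27 34 39

Derivation:
LRU simulation (capacity=5):
  1. access 36: MISS. Cache (LRU->MRU): [36]
  2. access 36: HIT. Cache (LRU->MRU): [36]
  3. access 39: MISS. Cache (LRU->MRU): [36 39]
  4. access 39: HIT. Cache (LRU->MRU): [36 39]
  5. access 39: HIT. Cache (LRU->MRU): [36 39]
  6. access 36: HIT. Cache (LRU->MRU): [39 36]
  7. access 39: HIT. Cache (LRU->MRU): [36 39]
  8. access 39: HIT. Cache (LRU->MRU): [36 39]
  9. access 36: HIT. Cache (LRU->MRU): [39 36]
  10. access 39: HIT. Cache (LRU->MRU): [36 39]
  11. access 36: HIT. Cache (LRU->MRU): [39 36]
  12. access 36: HIT. Cache (LRU->MRU): [39 36]
  13. access 23: MISS. Cache (LRU->MRU): [39 36 23]
  14. access 39: HIT. Cache (LRU->MRU): [36 23 39]
  15. access 34: MISS. Cache (LRU->MRU): [36 23 39 34]
  16. access 27: MISS. Cache (LRU->MRU): [36 23 39 34 27]
  17. access 23: HIT. Cache (LRU->MRU): [36 39 34 27 23]
  18. access 27: HIT. Cache (LRU->MRU): [36 39 34 23 27]
  19. access 23: HIT. Cache (LRU->MRU): [36 39 34 27 23]
  20. access 34: HIT. Cache (LRU->MRU): [36 39 27 23 34]
  21. access 23: HIT. Cache (LRU->MRU): [36 39 27 34 23]
  22. access 23: HIT. Cache (LRU->MRU): [36 39 27 34 23]
  23. access 23: HIT. Cache (LRU->MRU): [36 39 27 34 23]
  24. access 13: MISS, evict 36. Cache (LRU->MRU): [39 27 34 23 13]
  25. access 23: HIT. Cache (LRU->MRU): [39 27 34 13 23]
  26. access 23: HIT. Cache (LRU->MRU): [39 27 34 13 23]
Total: 20 hits, 6 misses, 1 evictions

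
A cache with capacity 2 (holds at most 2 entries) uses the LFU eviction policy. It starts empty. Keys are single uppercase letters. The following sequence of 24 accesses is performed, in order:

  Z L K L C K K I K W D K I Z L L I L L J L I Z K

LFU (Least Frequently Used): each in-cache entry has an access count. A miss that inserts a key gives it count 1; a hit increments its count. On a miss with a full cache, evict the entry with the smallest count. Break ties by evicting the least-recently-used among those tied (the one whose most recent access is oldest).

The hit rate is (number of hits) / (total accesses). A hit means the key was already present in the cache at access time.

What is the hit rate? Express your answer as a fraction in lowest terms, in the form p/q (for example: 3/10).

Answer: 7/24

Derivation:
LFU simulation (capacity=2):
  1. access Z: MISS. Cache: [Z(c=1)]
  2. access L: MISS. Cache: [Z(c=1) L(c=1)]
  3. access K: MISS, evict Z(c=1). Cache: [L(c=1) K(c=1)]
  4. access L: HIT, count now 2. Cache: [K(c=1) L(c=2)]
  5. access C: MISS, evict K(c=1). Cache: [C(c=1) L(c=2)]
  6. access K: MISS, evict C(c=1). Cache: [K(c=1) L(c=2)]
  7. access K: HIT, count now 2. Cache: [L(c=2) K(c=2)]
  8. access I: MISS, evict L(c=2). Cache: [I(c=1) K(c=2)]
  9. access K: HIT, count now 3. Cache: [I(c=1) K(c=3)]
  10. access W: MISS, evict I(c=1). Cache: [W(c=1) K(c=3)]
  11. access D: MISS, evict W(c=1). Cache: [D(c=1) K(c=3)]
  12. access K: HIT, count now 4. Cache: [D(c=1) K(c=4)]
  13. access I: MISS, evict D(c=1). Cache: [I(c=1) K(c=4)]
  14. access Z: MISS, evict I(c=1). Cache: [Z(c=1) K(c=4)]
  15. access L: MISS, evict Z(c=1). Cache: [L(c=1) K(c=4)]
  16. access L: HIT, count now 2. Cache: [L(c=2) K(c=4)]
  17. access I: MISS, evict L(c=2). Cache: [I(c=1) K(c=4)]
  18. access L: MISS, evict I(c=1). Cache: [L(c=1) K(c=4)]
  19. access L: HIT, count now 2. Cache: [L(c=2) K(c=4)]
  20. access J: MISS, evict L(c=2). Cache: [J(c=1) K(c=4)]
  21. access L: MISS, evict J(c=1). Cache: [L(c=1) K(c=4)]
  22. access I: MISS, evict L(c=1). Cache: [I(c=1) K(c=4)]
  23. access Z: MISS, evict I(c=1). Cache: [Z(c=1) K(c=4)]
  24. access K: HIT, count now 5. Cache: [Z(c=1) K(c=5)]
Total: 7 hits, 17 misses, 15 evictions

Hit rate = 7/24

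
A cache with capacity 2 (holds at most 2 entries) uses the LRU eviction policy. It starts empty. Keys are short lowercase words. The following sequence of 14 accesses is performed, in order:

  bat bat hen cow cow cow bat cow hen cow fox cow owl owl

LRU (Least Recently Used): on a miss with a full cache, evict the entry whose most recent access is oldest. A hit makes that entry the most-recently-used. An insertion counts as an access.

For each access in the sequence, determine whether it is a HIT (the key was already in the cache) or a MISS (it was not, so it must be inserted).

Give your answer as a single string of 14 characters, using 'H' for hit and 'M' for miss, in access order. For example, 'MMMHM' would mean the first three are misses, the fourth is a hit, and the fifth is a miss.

LRU simulation (capacity=2):
  1. access bat: MISS. Cache (LRU->MRU): [bat]
  2. access bat: HIT. Cache (LRU->MRU): [bat]
  3. access hen: MISS. Cache (LRU->MRU): [bat hen]
  4. access cow: MISS, evict bat. Cache (LRU->MRU): [hen cow]
  5. access cow: HIT. Cache (LRU->MRU): [hen cow]
  6. access cow: HIT. Cache (LRU->MRU): [hen cow]
  7. access bat: MISS, evict hen. Cache (LRU->MRU): [cow bat]
  8. access cow: HIT. Cache (LRU->MRU): [bat cow]
  9. access hen: MISS, evict bat. Cache (LRU->MRU): [cow hen]
  10. access cow: HIT. Cache (LRU->MRU): [hen cow]
  11. access fox: MISS, evict hen. Cache (LRU->MRU): [cow fox]
  12. access cow: HIT. Cache (LRU->MRU): [fox cow]
  13. access owl: MISS, evict fox. Cache (LRU->MRU): [cow owl]
  14. access owl: HIT. Cache (LRU->MRU): [cow owl]
Total: 7 hits, 7 misses, 5 evictions

Answer: MHMMHHMHMHMHMH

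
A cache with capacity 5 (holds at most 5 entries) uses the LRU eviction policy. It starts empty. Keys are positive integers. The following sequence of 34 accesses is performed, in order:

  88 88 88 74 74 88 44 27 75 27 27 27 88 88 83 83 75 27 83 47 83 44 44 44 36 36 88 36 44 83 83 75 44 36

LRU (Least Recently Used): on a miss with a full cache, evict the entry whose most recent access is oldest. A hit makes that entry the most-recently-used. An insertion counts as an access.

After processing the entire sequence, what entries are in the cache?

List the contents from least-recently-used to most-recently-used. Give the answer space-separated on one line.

LRU simulation (capacity=5):
  1. access 88: MISS. Cache (LRU->MRU): [88]
  2. access 88: HIT. Cache (LRU->MRU): [88]
  3. access 88: HIT. Cache (LRU->MRU): [88]
  4. access 74: MISS. Cache (LRU->MRU): [88 74]
  5. access 74: HIT. Cache (LRU->MRU): [88 74]
  6. access 88: HIT. Cache (LRU->MRU): [74 88]
  7. access 44: MISS. Cache (LRU->MRU): [74 88 44]
  8. access 27: MISS. Cache (LRU->MRU): [74 88 44 27]
  9. access 75: MISS. Cache (LRU->MRU): [74 88 44 27 75]
  10. access 27: HIT. Cache (LRU->MRU): [74 88 44 75 27]
  11. access 27: HIT. Cache (LRU->MRU): [74 88 44 75 27]
  12. access 27: HIT. Cache (LRU->MRU): [74 88 44 75 27]
  13. access 88: HIT. Cache (LRU->MRU): [74 44 75 27 88]
  14. access 88: HIT. Cache (LRU->MRU): [74 44 75 27 88]
  15. access 83: MISS, evict 74. Cache (LRU->MRU): [44 75 27 88 83]
  16. access 83: HIT. Cache (LRU->MRU): [44 75 27 88 83]
  17. access 75: HIT. Cache (LRU->MRU): [44 27 88 83 75]
  18. access 27: HIT. Cache (LRU->MRU): [44 88 83 75 27]
  19. access 83: HIT. Cache (LRU->MRU): [44 88 75 27 83]
  20. access 47: MISS, evict 44. Cache (LRU->MRU): [88 75 27 83 47]
  21. access 83: HIT. Cache (LRU->MRU): [88 75 27 47 83]
  22. access 44: MISS, evict 88. Cache (LRU->MRU): [75 27 47 83 44]
  23. access 44: HIT. Cache (LRU->MRU): [75 27 47 83 44]
  24. access 44: HIT. Cache (LRU->MRU): [75 27 47 83 44]
  25. access 36: MISS, evict 75. Cache (LRU->MRU): [27 47 83 44 36]
  26. access 36: HIT. Cache (LRU->MRU): [27 47 83 44 36]
  27. access 88: MISS, evict 27. Cache (LRU->MRU): [47 83 44 36 88]
  28. access 36: HIT. Cache (LRU->MRU): [47 83 44 88 36]
  29. access 44: HIT. Cache (LRU->MRU): [47 83 88 36 44]
  30. access 83: HIT. Cache (LRU->MRU): [47 88 36 44 83]
  31. access 83: HIT. Cache (LRU->MRU): [47 88 36 44 83]
  32. access 75: MISS, evict 47. Cache (LRU->MRU): [88 36 44 83 75]
  33. access 44: HIT. Cache (LRU->MRU): [88 36 83 75 44]
  34. access 36: HIT. Cache (LRU->MRU): [88 83 75 44 36]
Total: 23 hits, 11 misses, 6 evictions

Answer: 88 83 75 44 36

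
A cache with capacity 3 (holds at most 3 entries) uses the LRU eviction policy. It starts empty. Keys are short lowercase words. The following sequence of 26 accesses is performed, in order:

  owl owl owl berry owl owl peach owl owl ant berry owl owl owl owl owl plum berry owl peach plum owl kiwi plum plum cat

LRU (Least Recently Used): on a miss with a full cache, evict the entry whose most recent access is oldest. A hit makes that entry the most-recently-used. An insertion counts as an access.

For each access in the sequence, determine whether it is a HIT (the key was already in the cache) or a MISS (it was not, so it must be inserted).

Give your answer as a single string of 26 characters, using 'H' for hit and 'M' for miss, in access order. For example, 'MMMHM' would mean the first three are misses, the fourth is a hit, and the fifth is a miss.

Answer: MHHMHHMHHMMHHHHHMHHMMHMHHM

Derivation:
LRU simulation (capacity=3):
  1. access owl: MISS. Cache (LRU->MRU): [owl]
  2. access owl: HIT. Cache (LRU->MRU): [owl]
  3. access owl: HIT. Cache (LRU->MRU): [owl]
  4. access berry: MISS. Cache (LRU->MRU): [owl berry]
  5. access owl: HIT. Cache (LRU->MRU): [berry owl]
  6. access owl: HIT. Cache (LRU->MRU): [berry owl]
  7. access peach: MISS. Cache (LRU->MRU): [berry owl peach]
  8. access owl: HIT. Cache (LRU->MRU): [berry peach owl]
  9. access owl: HIT. Cache (LRU->MRU): [berry peach owl]
  10. access ant: MISS, evict berry. Cache (LRU->MRU): [peach owl ant]
  11. access berry: MISS, evict peach. Cache (LRU->MRU): [owl ant berry]
  12. access owl: HIT. Cache (LRU->MRU): [ant berry owl]
  13. access owl: HIT. Cache (LRU->MRU): [ant berry owl]
  14. access owl: HIT. Cache (LRU->MRU): [ant berry owl]
  15. access owl: HIT. Cache (LRU->MRU): [ant berry owl]
  16. access owl: HIT. Cache (LRU->MRU): [ant berry owl]
  17. access plum: MISS, evict ant. Cache (LRU->MRU): [berry owl plum]
  18. access berry: HIT. Cache (LRU->MRU): [owl plum berry]
  19. access owl: HIT. Cache (LRU->MRU): [plum berry owl]
  20. access peach: MISS, evict plum. Cache (LRU->MRU): [berry owl peach]
  21. access plum: MISS, evict berry. Cache (LRU->MRU): [owl peach plum]
  22. access owl: HIT. Cache (LRU->MRU): [peach plum owl]
  23. access kiwi: MISS, evict peach. Cache (LRU->MRU): [plum owl kiwi]
  24. access plum: HIT. Cache (LRU->MRU): [owl kiwi plum]
  25. access plum: HIT. Cache (LRU->MRU): [owl kiwi plum]
  26. access cat: MISS, evict owl. Cache (LRU->MRU): [kiwi plum cat]
Total: 16 hits, 10 misses, 7 evictions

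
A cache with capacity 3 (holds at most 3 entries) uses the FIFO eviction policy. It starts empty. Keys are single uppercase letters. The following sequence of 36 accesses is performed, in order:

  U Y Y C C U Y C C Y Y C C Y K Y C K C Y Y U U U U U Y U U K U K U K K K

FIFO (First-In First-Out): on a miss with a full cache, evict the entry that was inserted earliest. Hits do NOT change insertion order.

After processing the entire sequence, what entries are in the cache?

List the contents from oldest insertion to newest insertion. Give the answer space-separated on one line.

Answer: K U Y

Derivation:
FIFO simulation (capacity=3):
  1. access U: MISS. Cache (old->new): [U]
  2. access Y: MISS. Cache (old->new): [U Y]
  3. access Y: HIT. Cache (old->new): [U Y]
  4. access C: MISS. Cache (old->new): [U Y C]
  5. access C: HIT. Cache (old->new): [U Y C]
  6. access U: HIT. Cache (old->new): [U Y C]
  7. access Y: HIT. Cache (old->new): [U Y C]
  8. access C: HIT. Cache (old->new): [U Y C]
  9. access C: HIT. Cache (old->new): [U Y C]
  10. access Y: HIT. Cache (old->new): [U Y C]
  11. access Y: HIT. Cache (old->new): [U Y C]
  12. access C: HIT. Cache (old->new): [U Y C]
  13. access C: HIT. Cache (old->new): [U Y C]
  14. access Y: HIT. Cache (old->new): [U Y C]
  15. access K: MISS, evict U. Cache (old->new): [Y C K]
  16. access Y: HIT. Cache (old->new): [Y C K]
  17. access C: HIT. Cache (old->new): [Y C K]
  18. access K: HIT. Cache (old->new): [Y C K]
  19. access C: HIT. Cache (old->new): [Y C K]
  20. access Y: HIT. Cache (old->new): [Y C K]
  21. access Y: HIT. Cache (old->new): [Y C K]
  22. access U: MISS, evict Y. Cache (old->new): [C K U]
  23. access U: HIT. Cache (old->new): [C K U]
  24. access U: HIT. Cache (old->new): [C K U]
  25. access U: HIT. Cache (old->new): [C K U]
  26. access U: HIT. Cache (old->new): [C K U]
  27. access Y: MISS, evict C. Cache (old->new): [K U Y]
  28. access U: HIT. Cache (old->new): [K U Y]
  29. access U: HIT. Cache (old->new): [K U Y]
  30. access K: HIT. Cache (old->new): [K U Y]
  31. access U: HIT. Cache (old->new): [K U Y]
  32. access K: HIT. Cache (old->new): [K U Y]
  33. access U: HIT. Cache (old->new): [K U Y]
  34. access K: HIT. Cache (old->new): [K U Y]
  35. access K: HIT. Cache (old->new): [K U Y]
  36. access K: HIT. Cache (old->new): [K U Y]
Total: 30 hits, 6 misses, 3 evictions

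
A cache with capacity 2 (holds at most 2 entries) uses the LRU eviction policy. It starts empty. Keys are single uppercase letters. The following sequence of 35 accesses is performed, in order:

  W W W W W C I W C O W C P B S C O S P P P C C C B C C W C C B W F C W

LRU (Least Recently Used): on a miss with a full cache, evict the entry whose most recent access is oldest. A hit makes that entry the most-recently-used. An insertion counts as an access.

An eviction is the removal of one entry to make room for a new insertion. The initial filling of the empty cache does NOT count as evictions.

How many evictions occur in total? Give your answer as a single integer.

Answer: 21

Derivation:
LRU simulation (capacity=2):
  1. access W: MISS. Cache (LRU->MRU): [W]
  2. access W: HIT. Cache (LRU->MRU): [W]
  3. access W: HIT. Cache (LRU->MRU): [W]
  4. access W: HIT. Cache (LRU->MRU): [W]
  5. access W: HIT. Cache (LRU->MRU): [W]
  6. access C: MISS. Cache (LRU->MRU): [W C]
  7. access I: MISS, evict W. Cache (LRU->MRU): [C I]
  8. access W: MISS, evict C. Cache (LRU->MRU): [I W]
  9. access C: MISS, evict I. Cache (LRU->MRU): [W C]
  10. access O: MISS, evict W. Cache (LRU->MRU): [C O]
  11. access W: MISS, evict C. Cache (LRU->MRU): [O W]
  12. access C: MISS, evict O. Cache (LRU->MRU): [W C]
  13. access P: MISS, evict W. Cache (LRU->MRU): [C P]
  14. access B: MISS, evict C. Cache (LRU->MRU): [P B]
  15. access S: MISS, evict P. Cache (LRU->MRU): [B S]
  16. access C: MISS, evict B. Cache (LRU->MRU): [S C]
  17. access O: MISS, evict S. Cache (LRU->MRU): [C O]
  18. access S: MISS, evict C. Cache (LRU->MRU): [O S]
  19. access P: MISS, evict O. Cache (LRU->MRU): [S P]
  20. access P: HIT. Cache (LRU->MRU): [S P]
  21. access P: HIT. Cache (LRU->MRU): [S P]
  22. access C: MISS, evict S. Cache (LRU->MRU): [P C]
  23. access C: HIT. Cache (LRU->MRU): [P C]
  24. access C: HIT. Cache (LRU->MRU): [P C]
  25. access B: MISS, evict P. Cache (LRU->MRU): [C B]
  26. access C: HIT. Cache (LRU->MRU): [B C]
  27. access C: HIT. Cache (LRU->MRU): [B C]
  28. access W: MISS, evict B. Cache (LRU->MRU): [C W]
  29. access C: HIT. Cache (LRU->MRU): [W C]
  30. access C: HIT. Cache (LRU->MRU): [W C]
  31. access B: MISS, evict W. Cache (LRU->MRU): [C B]
  32. access W: MISS, evict C. Cache (LRU->MRU): [B W]
  33. access F: MISS, evict B. Cache (LRU->MRU): [W F]
  34. access C: MISS, evict W. Cache (LRU->MRU): [F C]
  35. access W: MISS, evict F. Cache (LRU->MRU): [C W]
Total: 12 hits, 23 misses, 21 evictions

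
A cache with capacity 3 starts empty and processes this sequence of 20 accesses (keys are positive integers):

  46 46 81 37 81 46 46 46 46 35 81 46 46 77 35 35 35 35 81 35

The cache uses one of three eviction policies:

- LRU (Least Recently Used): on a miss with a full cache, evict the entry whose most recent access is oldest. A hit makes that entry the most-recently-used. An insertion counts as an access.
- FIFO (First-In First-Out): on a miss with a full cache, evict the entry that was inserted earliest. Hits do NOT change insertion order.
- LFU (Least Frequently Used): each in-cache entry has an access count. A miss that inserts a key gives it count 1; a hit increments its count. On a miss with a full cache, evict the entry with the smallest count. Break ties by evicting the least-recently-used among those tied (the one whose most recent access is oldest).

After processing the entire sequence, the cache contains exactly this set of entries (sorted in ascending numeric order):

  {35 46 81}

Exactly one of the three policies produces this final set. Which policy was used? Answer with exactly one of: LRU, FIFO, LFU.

Simulating under each policy and comparing final sets:
  LRU: final set = {35 77 81} -> differs
  FIFO: final set = {35 77 81} -> differs
  LFU: final set = {35 46 81} -> MATCHES target
Only LFU produces the target set.

Answer: LFU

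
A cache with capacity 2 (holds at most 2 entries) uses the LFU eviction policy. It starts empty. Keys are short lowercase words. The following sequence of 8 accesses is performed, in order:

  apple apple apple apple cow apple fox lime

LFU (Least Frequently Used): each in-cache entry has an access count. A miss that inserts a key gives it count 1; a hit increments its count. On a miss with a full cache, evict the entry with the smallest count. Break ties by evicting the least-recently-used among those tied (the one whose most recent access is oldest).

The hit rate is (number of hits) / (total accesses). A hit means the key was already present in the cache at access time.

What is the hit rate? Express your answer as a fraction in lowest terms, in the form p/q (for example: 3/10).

LFU simulation (capacity=2):
  1. access apple: MISS. Cache: [apple(c=1)]
  2. access apple: HIT, count now 2. Cache: [apple(c=2)]
  3. access apple: HIT, count now 3. Cache: [apple(c=3)]
  4. access apple: HIT, count now 4. Cache: [apple(c=4)]
  5. access cow: MISS. Cache: [cow(c=1) apple(c=4)]
  6. access apple: HIT, count now 5. Cache: [cow(c=1) apple(c=5)]
  7. access fox: MISS, evict cow(c=1). Cache: [fox(c=1) apple(c=5)]
  8. access lime: MISS, evict fox(c=1). Cache: [lime(c=1) apple(c=5)]
Total: 4 hits, 4 misses, 2 evictions

Hit rate = 4/8 = 1/2

Answer: 1/2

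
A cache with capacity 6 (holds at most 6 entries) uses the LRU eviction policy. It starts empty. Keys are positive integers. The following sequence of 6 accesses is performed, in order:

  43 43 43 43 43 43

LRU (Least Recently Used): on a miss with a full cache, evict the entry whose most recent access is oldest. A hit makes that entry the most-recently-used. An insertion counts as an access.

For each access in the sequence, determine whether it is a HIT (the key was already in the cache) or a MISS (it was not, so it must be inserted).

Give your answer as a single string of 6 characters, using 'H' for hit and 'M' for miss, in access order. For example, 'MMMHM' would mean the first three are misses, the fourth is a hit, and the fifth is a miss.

LRU simulation (capacity=6):
  1. access 43: MISS. Cache (LRU->MRU): [43]
  2. access 43: HIT. Cache (LRU->MRU): [43]
  3. access 43: HIT. Cache (LRU->MRU): [43]
  4. access 43: HIT. Cache (LRU->MRU): [43]
  5. access 43: HIT. Cache (LRU->MRU): [43]
  6. access 43: HIT. Cache (LRU->MRU): [43]
Total: 5 hits, 1 misses, 0 evictions

Answer: MHHHHH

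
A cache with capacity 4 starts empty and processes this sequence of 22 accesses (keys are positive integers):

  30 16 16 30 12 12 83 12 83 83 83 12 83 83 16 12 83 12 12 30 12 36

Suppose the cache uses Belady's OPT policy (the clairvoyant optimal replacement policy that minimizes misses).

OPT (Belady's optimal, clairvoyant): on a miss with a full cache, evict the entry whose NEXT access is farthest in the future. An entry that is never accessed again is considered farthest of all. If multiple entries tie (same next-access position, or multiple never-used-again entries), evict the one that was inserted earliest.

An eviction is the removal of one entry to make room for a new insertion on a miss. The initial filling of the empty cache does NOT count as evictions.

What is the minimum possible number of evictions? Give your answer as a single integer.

OPT (Belady) simulation (capacity=4):
  1. access 30: MISS. Cache: [30]
  2. access 16: MISS. Cache: [30 16]
  3. access 16: HIT. Next use of 16: step 15. Cache: [30 16]
  4. access 30: HIT. Next use of 30: step 20. Cache: [30 16]
  5. access 12: MISS. Cache: [30 16 12]
  6. access 12: HIT. Next use of 12: step 8. Cache: [30 16 12]
  7. access 83: MISS. Cache: [30 16 12 83]
  8. access 12: HIT. Next use of 12: step 12. Cache: [30 16 12 83]
  9. access 83: HIT. Next use of 83: step 10. Cache: [30 16 12 83]
  10. access 83: HIT. Next use of 83: step 11. Cache: [30 16 12 83]
  11. access 83: HIT. Next use of 83: step 13. Cache: [30 16 12 83]
  12. access 12: HIT. Next use of 12: step 16. Cache: [30 16 12 83]
  13. access 83: HIT. Next use of 83: step 14. Cache: [30 16 12 83]
  14. access 83: HIT. Next use of 83: step 17. Cache: [30 16 12 83]
  15. access 16: HIT. Next use of 16: never. Cache: [30 16 12 83]
  16. access 12: HIT. Next use of 12: step 18. Cache: [30 16 12 83]
  17. access 83: HIT. Next use of 83: never. Cache: [30 16 12 83]
  18. access 12: HIT. Next use of 12: step 19. Cache: [30 16 12 83]
  19. access 12: HIT. Next use of 12: step 21. Cache: [30 16 12 83]
  20. access 30: HIT. Next use of 30: never. Cache: [30 16 12 83]
  21. access 12: HIT. Next use of 12: never. Cache: [30 16 12 83]
  22. access 36: MISS, evict 30 (next use: never). Cache: [16 12 83 36]
Total: 17 hits, 5 misses, 1 evictions

Answer: 1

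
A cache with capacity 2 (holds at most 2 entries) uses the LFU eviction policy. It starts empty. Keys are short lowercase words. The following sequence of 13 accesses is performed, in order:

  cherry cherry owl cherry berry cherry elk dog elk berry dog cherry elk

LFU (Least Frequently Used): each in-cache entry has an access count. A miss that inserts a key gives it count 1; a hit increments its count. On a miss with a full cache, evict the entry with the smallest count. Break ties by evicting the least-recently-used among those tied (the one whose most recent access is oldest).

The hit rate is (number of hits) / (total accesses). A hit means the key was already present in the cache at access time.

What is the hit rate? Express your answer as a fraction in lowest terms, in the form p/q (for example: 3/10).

LFU simulation (capacity=2):
  1. access cherry: MISS. Cache: [cherry(c=1)]
  2. access cherry: HIT, count now 2. Cache: [cherry(c=2)]
  3. access owl: MISS. Cache: [owl(c=1) cherry(c=2)]
  4. access cherry: HIT, count now 3. Cache: [owl(c=1) cherry(c=3)]
  5. access berry: MISS, evict owl(c=1). Cache: [berry(c=1) cherry(c=3)]
  6. access cherry: HIT, count now 4. Cache: [berry(c=1) cherry(c=4)]
  7. access elk: MISS, evict berry(c=1). Cache: [elk(c=1) cherry(c=4)]
  8. access dog: MISS, evict elk(c=1). Cache: [dog(c=1) cherry(c=4)]
  9. access elk: MISS, evict dog(c=1). Cache: [elk(c=1) cherry(c=4)]
  10. access berry: MISS, evict elk(c=1). Cache: [berry(c=1) cherry(c=4)]
  11. access dog: MISS, evict berry(c=1). Cache: [dog(c=1) cherry(c=4)]
  12. access cherry: HIT, count now 5. Cache: [dog(c=1) cherry(c=5)]
  13. access elk: MISS, evict dog(c=1). Cache: [elk(c=1) cherry(c=5)]
Total: 4 hits, 9 misses, 7 evictions

Hit rate = 4/13

Answer: 4/13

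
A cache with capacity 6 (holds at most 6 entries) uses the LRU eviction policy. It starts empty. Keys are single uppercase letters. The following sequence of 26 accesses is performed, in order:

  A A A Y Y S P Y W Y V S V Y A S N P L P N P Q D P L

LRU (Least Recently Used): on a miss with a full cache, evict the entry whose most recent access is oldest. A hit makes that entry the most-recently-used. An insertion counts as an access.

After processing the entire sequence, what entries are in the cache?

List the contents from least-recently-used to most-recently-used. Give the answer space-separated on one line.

LRU simulation (capacity=6):
  1. access A: MISS. Cache (LRU->MRU): [A]
  2. access A: HIT. Cache (LRU->MRU): [A]
  3. access A: HIT. Cache (LRU->MRU): [A]
  4. access Y: MISS. Cache (LRU->MRU): [A Y]
  5. access Y: HIT. Cache (LRU->MRU): [A Y]
  6. access S: MISS. Cache (LRU->MRU): [A Y S]
  7. access P: MISS. Cache (LRU->MRU): [A Y S P]
  8. access Y: HIT. Cache (LRU->MRU): [A S P Y]
  9. access W: MISS. Cache (LRU->MRU): [A S P Y W]
  10. access Y: HIT. Cache (LRU->MRU): [A S P W Y]
  11. access V: MISS. Cache (LRU->MRU): [A S P W Y V]
  12. access S: HIT. Cache (LRU->MRU): [A P W Y V S]
  13. access V: HIT. Cache (LRU->MRU): [A P W Y S V]
  14. access Y: HIT. Cache (LRU->MRU): [A P W S V Y]
  15. access A: HIT. Cache (LRU->MRU): [P W S V Y A]
  16. access S: HIT. Cache (LRU->MRU): [P W V Y A S]
  17. access N: MISS, evict P. Cache (LRU->MRU): [W V Y A S N]
  18. access P: MISS, evict W. Cache (LRU->MRU): [V Y A S N P]
  19. access L: MISS, evict V. Cache (LRU->MRU): [Y A S N P L]
  20. access P: HIT. Cache (LRU->MRU): [Y A S N L P]
  21. access N: HIT. Cache (LRU->MRU): [Y A S L P N]
  22. access P: HIT. Cache (LRU->MRU): [Y A S L N P]
  23. access Q: MISS, evict Y. Cache (LRU->MRU): [A S L N P Q]
  24. access D: MISS, evict A. Cache (LRU->MRU): [S L N P Q D]
  25. access P: HIT. Cache (LRU->MRU): [S L N Q D P]
  26. access L: HIT. Cache (LRU->MRU): [S N Q D P L]
Total: 15 hits, 11 misses, 5 evictions

Answer: S N Q D P L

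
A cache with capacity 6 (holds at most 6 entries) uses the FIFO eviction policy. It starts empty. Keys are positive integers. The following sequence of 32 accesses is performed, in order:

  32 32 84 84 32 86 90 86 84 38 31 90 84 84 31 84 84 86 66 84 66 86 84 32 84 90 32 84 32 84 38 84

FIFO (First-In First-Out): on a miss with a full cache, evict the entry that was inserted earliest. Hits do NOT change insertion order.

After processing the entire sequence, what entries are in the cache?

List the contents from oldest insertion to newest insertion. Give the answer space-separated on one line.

FIFO simulation (capacity=6):
  1. access 32: MISS. Cache (old->new): [32]
  2. access 32: HIT. Cache (old->new): [32]
  3. access 84: MISS. Cache (old->new): [32 84]
  4. access 84: HIT. Cache (old->new): [32 84]
  5. access 32: HIT. Cache (old->new): [32 84]
  6. access 86: MISS. Cache (old->new): [32 84 86]
  7. access 90: MISS. Cache (old->new): [32 84 86 90]
  8. access 86: HIT. Cache (old->new): [32 84 86 90]
  9. access 84: HIT. Cache (old->new): [32 84 86 90]
  10. access 38: MISS. Cache (old->new): [32 84 86 90 38]
  11. access 31: MISS. Cache (old->new): [32 84 86 90 38 31]
  12. access 90: HIT. Cache (old->new): [32 84 86 90 38 31]
  13. access 84: HIT. Cache (old->new): [32 84 86 90 38 31]
  14. access 84: HIT. Cache (old->new): [32 84 86 90 38 31]
  15. access 31: HIT. Cache (old->new): [32 84 86 90 38 31]
  16. access 84: HIT. Cache (old->new): [32 84 86 90 38 31]
  17. access 84: HIT. Cache (old->new): [32 84 86 90 38 31]
  18. access 86: HIT. Cache (old->new): [32 84 86 90 38 31]
  19. access 66: MISS, evict 32. Cache (old->new): [84 86 90 38 31 66]
  20. access 84: HIT. Cache (old->new): [84 86 90 38 31 66]
  21. access 66: HIT. Cache (old->new): [84 86 90 38 31 66]
  22. access 86: HIT. Cache (old->new): [84 86 90 38 31 66]
  23. access 84: HIT. Cache (old->new): [84 86 90 38 31 66]
  24. access 32: MISS, evict 84. Cache (old->new): [86 90 38 31 66 32]
  25. access 84: MISS, evict 86. Cache (old->new): [90 38 31 66 32 84]
  26. access 90: HIT. Cache (old->new): [90 38 31 66 32 84]
  27. access 32: HIT. Cache (old->new): [90 38 31 66 32 84]
  28. access 84: HIT. Cache (old->new): [90 38 31 66 32 84]
  29. access 32: HIT. Cache (old->new): [90 38 31 66 32 84]
  30. access 84: HIT. Cache (old->new): [90 38 31 66 32 84]
  31. access 38: HIT. Cache (old->new): [90 38 31 66 32 84]
  32. access 84: HIT. Cache (old->new): [90 38 31 66 32 84]
Total: 23 hits, 9 misses, 3 evictions

Answer: 90 38 31 66 32 84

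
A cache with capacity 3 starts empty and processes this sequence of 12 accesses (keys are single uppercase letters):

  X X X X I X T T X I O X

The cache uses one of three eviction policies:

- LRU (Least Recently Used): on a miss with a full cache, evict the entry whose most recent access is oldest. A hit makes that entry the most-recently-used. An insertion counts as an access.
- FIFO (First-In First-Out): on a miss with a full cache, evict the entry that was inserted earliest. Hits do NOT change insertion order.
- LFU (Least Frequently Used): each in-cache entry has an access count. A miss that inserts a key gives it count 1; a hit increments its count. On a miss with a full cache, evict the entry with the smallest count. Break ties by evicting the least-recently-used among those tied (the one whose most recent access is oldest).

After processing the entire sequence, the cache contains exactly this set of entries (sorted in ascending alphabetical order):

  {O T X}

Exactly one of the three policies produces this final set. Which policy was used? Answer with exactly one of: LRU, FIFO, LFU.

Simulating under each policy and comparing final sets:
  LRU: final set = {I O X} -> differs
  FIFO: final set = {O T X} -> MATCHES target
  LFU: final set = {I O X} -> differs
Only FIFO produces the target set.

Answer: FIFO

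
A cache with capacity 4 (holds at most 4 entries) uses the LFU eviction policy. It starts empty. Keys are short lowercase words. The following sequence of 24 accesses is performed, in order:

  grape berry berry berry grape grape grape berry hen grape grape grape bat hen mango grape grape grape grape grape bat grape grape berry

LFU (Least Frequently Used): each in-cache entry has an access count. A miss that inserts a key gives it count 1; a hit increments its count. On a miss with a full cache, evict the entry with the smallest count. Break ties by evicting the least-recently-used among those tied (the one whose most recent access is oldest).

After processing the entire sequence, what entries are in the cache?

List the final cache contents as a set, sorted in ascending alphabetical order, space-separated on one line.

LFU simulation (capacity=4):
  1. access grape: MISS. Cache: [grape(c=1)]
  2. access berry: MISS. Cache: [grape(c=1) berry(c=1)]
  3. access berry: HIT, count now 2. Cache: [grape(c=1) berry(c=2)]
  4. access berry: HIT, count now 3. Cache: [grape(c=1) berry(c=3)]
  5. access grape: HIT, count now 2. Cache: [grape(c=2) berry(c=3)]
  6. access grape: HIT, count now 3. Cache: [berry(c=3) grape(c=3)]
  7. access grape: HIT, count now 4. Cache: [berry(c=3) grape(c=4)]
  8. access berry: HIT, count now 4. Cache: [grape(c=4) berry(c=4)]
  9. access hen: MISS. Cache: [hen(c=1) grape(c=4) berry(c=4)]
  10. access grape: HIT, count now 5. Cache: [hen(c=1) berry(c=4) grape(c=5)]
  11. access grape: HIT, count now 6. Cache: [hen(c=1) berry(c=4) grape(c=6)]
  12. access grape: HIT, count now 7. Cache: [hen(c=1) berry(c=4) grape(c=7)]
  13. access bat: MISS. Cache: [hen(c=1) bat(c=1) berry(c=4) grape(c=7)]
  14. access hen: HIT, count now 2. Cache: [bat(c=1) hen(c=2) berry(c=4) grape(c=7)]
  15. access mango: MISS, evict bat(c=1). Cache: [mango(c=1) hen(c=2) berry(c=4) grape(c=7)]
  16. access grape: HIT, count now 8. Cache: [mango(c=1) hen(c=2) berry(c=4) grape(c=8)]
  17. access grape: HIT, count now 9. Cache: [mango(c=1) hen(c=2) berry(c=4) grape(c=9)]
  18. access grape: HIT, count now 10. Cache: [mango(c=1) hen(c=2) berry(c=4) grape(c=10)]
  19. access grape: HIT, count now 11. Cache: [mango(c=1) hen(c=2) berry(c=4) grape(c=11)]
  20. access grape: HIT, count now 12. Cache: [mango(c=1) hen(c=2) berry(c=4) grape(c=12)]
  21. access bat: MISS, evict mango(c=1). Cache: [bat(c=1) hen(c=2) berry(c=4) grape(c=12)]
  22. access grape: HIT, count now 13. Cache: [bat(c=1) hen(c=2) berry(c=4) grape(c=13)]
  23. access grape: HIT, count now 14. Cache: [bat(c=1) hen(c=2) berry(c=4) grape(c=14)]
  24. access berry: HIT, count now 5. Cache: [bat(c=1) hen(c=2) berry(c=5) grape(c=14)]
Total: 18 hits, 6 misses, 2 evictions

Answer: bat berry grape hen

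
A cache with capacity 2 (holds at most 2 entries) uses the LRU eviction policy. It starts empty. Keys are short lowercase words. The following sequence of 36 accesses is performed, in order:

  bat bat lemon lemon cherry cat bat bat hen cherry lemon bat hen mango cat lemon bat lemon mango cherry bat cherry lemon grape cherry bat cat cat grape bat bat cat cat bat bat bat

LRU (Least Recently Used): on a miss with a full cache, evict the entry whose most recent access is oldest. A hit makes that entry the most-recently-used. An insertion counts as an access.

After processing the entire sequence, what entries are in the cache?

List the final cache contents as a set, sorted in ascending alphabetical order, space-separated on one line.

LRU simulation (capacity=2):
  1. access bat: MISS. Cache (LRU->MRU): [bat]
  2. access bat: HIT. Cache (LRU->MRU): [bat]
  3. access lemon: MISS. Cache (LRU->MRU): [bat lemon]
  4. access lemon: HIT. Cache (LRU->MRU): [bat lemon]
  5. access cherry: MISS, evict bat. Cache (LRU->MRU): [lemon cherry]
  6. access cat: MISS, evict lemon. Cache (LRU->MRU): [cherry cat]
  7. access bat: MISS, evict cherry. Cache (LRU->MRU): [cat bat]
  8. access bat: HIT. Cache (LRU->MRU): [cat bat]
  9. access hen: MISS, evict cat. Cache (LRU->MRU): [bat hen]
  10. access cherry: MISS, evict bat. Cache (LRU->MRU): [hen cherry]
  11. access lemon: MISS, evict hen. Cache (LRU->MRU): [cherry lemon]
  12. access bat: MISS, evict cherry. Cache (LRU->MRU): [lemon bat]
  13. access hen: MISS, evict lemon. Cache (LRU->MRU): [bat hen]
  14. access mango: MISS, evict bat. Cache (LRU->MRU): [hen mango]
  15. access cat: MISS, evict hen. Cache (LRU->MRU): [mango cat]
  16. access lemon: MISS, evict mango. Cache (LRU->MRU): [cat lemon]
  17. access bat: MISS, evict cat. Cache (LRU->MRU): [lemon bat]
  18. access lemon: HIT. Cache (LRU->MRU): [bat lemon]
  19. access mango: MISS, evict bat. Cache (LRU->MRU): [lemon mango]
  20. access cherry: MISS, evict lemon. Cache (LRU->MRU): [mango cherry]
  21. access bat: MISS, evict mango. Cache (LRU->MRU): [cherry bat]
  22. access cherry: HIT. Cache (LRU->MRU): [bat cherry]
  23. access lemon: MISS, evict bat. Cache (LRU->MRU): [cherry lemon]
  24. access grape: MISS, evict cherry. Cache (LRU->MRU): [lemon grape]
  25. access cherry: MISS, evict lemon. Cache (LRU->MRU): [grape cherry]
  26. access bat: MISS, evict grape. Cache (LRU->MRU): [cherry bat]
  27. access cat: MISS, evict cherry. Cache (LRU->MRU): [bat cat]
  28. access cat: HIT. Cache (LRU->MRU): [bat cat]
  29. access grape: MISS, evict bat. Cache (LRU->MRU): [cat grape]
  30. access bat: MISS, evict cat. Cache (LRU->MRU): [grape bat]
  31. access bat: HIT. Cache (LRU->MRU): [grape bat]
  32. access cat: MISS, evict grape. Cache (LRU->MRU): [bat cat]
  33. access cat: HIT. Cache (LRU->MRU): [bat cat]
  34. access bat: HIT. Cache (LRU->MRU): [cat bat]
  35. access bat: HIT. Cache (LRU->MRU): [cat bat]
  36. access bat: HIT. Cache (LRU->MRU): [cat bat]
Total: 11 hits, 25 misses, 23 evictions

Answer: bat cat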